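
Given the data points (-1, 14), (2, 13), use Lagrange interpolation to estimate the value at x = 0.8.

Lagrange interpolation formula:
P(x) = Σ yᵢ × Lᵢ(x)
where Lᵢ(x) = Π_{j≠i} (x - xⱼ)/(xᵢ - xⱼ)

L_0(0.8) = (0.8 - 2)/(-1 - 2) = 0.400000
L_1(0.8) = (0.8 - (-1))/(2 - (-1)) = 0.600000

P(0.8) = 14×L_0(0.8) + 13×L_1(0.8)
P(0.8) = 13.400000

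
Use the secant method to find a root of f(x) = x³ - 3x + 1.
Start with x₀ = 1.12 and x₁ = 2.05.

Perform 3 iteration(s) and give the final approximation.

f(x) = x³ - 3x + 1
x₀ = 1.12, x₁ = 2.05

Secant formula: x_{n+1} = x_n - f(x_n)(x_n - x_{n-1})/(f(x_n) - f(x_{n-1}))

Iteration 1:
  f(1.120000) = -0.955072
  f(2.050000) = 3.465125
  x_2 = 2.050000 - 3.465125×(2.050000 - 1.120000)/(3.465125 - (-0.955072))
       = 1.320945
Iteration 2:
  f(2.050000) = 3.465125
  f(1.320945) = -0.657924
  x_3 = 1.320945 - (-0.657924)×(1.320945 - 2.050000)/(-0.657924 - 3.465125)
       = 1.437282
Iteration 3:
  f(1.320945) = -0.657924
  f(1.437282) = -0.342738
  x_4 = 1.437282 - (-0.342738)×(1.437282 - 1.320945)/(-0.342738 - (-0.657924))
       = 1.563789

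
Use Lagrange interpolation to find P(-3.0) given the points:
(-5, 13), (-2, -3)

Lagrange interpolation formula:
P(x) = Σ yᵢ × Lᵢ(x)
where Lᵢ(x) = Π_{j≠i} (x - xⱼ)/(xᵢ - xⱼ)

L_0(-3.0) = (-3.0 - (-2))/(-5 - (-2)) = 0.333333
L_1(-3.0) = (-3.0 - (-5))/(-2 - (-5)) = 0.666667

P(-3.0) = 13×L_0(-3.0) + (-3)×L_1(-3.0)
P(-3.0) = 2.333333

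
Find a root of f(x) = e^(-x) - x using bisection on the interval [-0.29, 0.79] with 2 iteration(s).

f(x) = e^(-x) - x
Initial interval: [-0.29, 0.79]

Iteration 1:
  c_1 = (-0.290000 + 0.790000)/2 = 0.250000
  f(c_1) = f(0.250000) = 0.528801
  f(a) × f(c) ≥ 0, new interval: [0.250000, 0.790000]
Iteration 2:
  c_2 = (0.250000 + 0.790000)/2 = 0.520000
  f(c_2) = f(0.520000) = 0.074521
  f(a) × f(c) ≥ 0, new interval: [0.520000, 0.790000]

After 2 iteration(s), the approximation is c_2 = 0.520000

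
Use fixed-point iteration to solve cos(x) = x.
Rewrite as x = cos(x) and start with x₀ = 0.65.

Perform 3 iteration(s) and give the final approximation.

Equation: cos(x) = x
Fixed-point form: x = cos(x)
x₀ = 0.65

x_1 = g(0.650000) = 0.796084
x_2 = g(0.796084) = 0.699511
x_3 = g(0.699511) = 0.765157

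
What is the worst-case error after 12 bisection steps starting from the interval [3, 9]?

Bisection error bound: |error| ≤ (b-a)/2^n
|error| ≤ (9 - 3)/2^12 = 6/2^12
|error| ≤ 0.0014648438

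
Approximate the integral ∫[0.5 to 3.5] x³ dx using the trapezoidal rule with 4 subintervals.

f(x) = x³
a = 0.5, b = 3.5, n = 4
h = (b - a)/n = 0.750000

Trapezoidal rule: (h/2)[f(x₀) + 2f(x₁) + 2f(x₂) + ... + f(xₙ)]

x_0 = 0.5000, f(x_0) = 0.125000, coefficient = 1
x_1 = 1.2500, f(x_1) = 1.953125, coefficient = 2
x_2 = 2.0000, f(x_2) = 8.000000, coefficient = 2
x_3 = 2.7500, f(x_3) = 20.796875, coefficient = 2
x_4 = 3.5000, f(x_4) = 42.875000, coefficient = 1

I ≈ (0.750000/2) × 104.500000 = 39.187500
Exact value: 37.500000
Error: 1.687500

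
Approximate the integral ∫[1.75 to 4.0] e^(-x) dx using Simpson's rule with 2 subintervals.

f(x) = e^(-x)
a = 1.75, b = 4.0, n = 2
h = (b - a)/n = 1.125000

Simpson's rule: (h/3)[f(x₀) + 4f(x₁) + 2f(x₂) + ... + f(xₙ)]

x_0 = 1.7500, f(x_0) = 0.173774, coefficient = 1
x_1 = 2.8750, f(x_1) = 0.056416, coefficient = 4
x_2 = 4.0000, f(x_2) = 0.018316, coefficient = 1

I ≈ (1.125000/3) × 0.417754 = 0.156658
Exact value: 0.155458
Error: 0.001199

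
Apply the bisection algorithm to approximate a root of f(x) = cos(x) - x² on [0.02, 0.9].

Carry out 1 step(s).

f(x) = cos(x) - x²
Initial interval: [0.02, 0.9]

Iteration 1:
  c_1 = (0.020000 + 0.900000)/2 = 0.460000
  f(c_1) = f(0.460000) = 0.684452
  f(a) × f(c) ≥ 0, new interval: [0.460000, 0.900000]

After 1 iteration(s), the approximation is c_1 = 0.460000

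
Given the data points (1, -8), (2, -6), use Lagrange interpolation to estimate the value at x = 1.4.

Lagrange interpolation formula:
P(x) = Σ yᵢ × Lᵢ(x)
where Lᵢ(x) = Π_{j≠i} (x - xⱼ)/(xᵢ - xⱼ)

L_0(1.4) = (1.4 - 2)/(1 - 2) = 0.600000
L_1(1.4) = (1.4 - 1)/(2 - 1) = 0.400000

P(1.4) = (-8)×L_0(1.4) + (-6)×L_1(1.4)
P(1.4) = -7.200000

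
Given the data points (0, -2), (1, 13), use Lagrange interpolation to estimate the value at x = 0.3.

Lagrange interpolation formula:
P(x) = Σ yᵢ × Lᵢ(x)
where Lᵢ(x) = Π_{j≠i} (x - xⱼ)/(xᵢ - xⱼ)

L_0(0.3) = (0.3 - 1)/(0 - 1) = 0.700000
L_1(0.3) = (0.3 - 0)/(1 - 0) = 0.300000

P(0.3) = (-2)×L_0(0.3) + 13×L_1(0.3)
P(0.3) = 2.500000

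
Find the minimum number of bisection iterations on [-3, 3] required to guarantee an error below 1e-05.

We need (b-a)/2^n ≤ 1e-05
(3 - (-3))/2^n ≤ 1e-05
6/2^n ≤ 1e-05
2^n ≥ 600000
n ≥ log₂(600000) = 19.19
n ≥ 20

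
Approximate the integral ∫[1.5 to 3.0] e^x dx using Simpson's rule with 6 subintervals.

f(x) = e^x
a = 1.5, b = 3.0, n = 6
h = (b - a)/n = 0.250000

Simpson's rule: (h/3)[f(x₀) + 4f(x₁) + 2f(x₂) + ... + f(xₙ)]

x_0 = 1.5000, f(x_0) = 4.481689, coefficient = 1
x_1 = 1.7500, f(x_1) = 5.754603, coefficient = 4
x_2 = 2.0000, f(x_2) = 7.389056, coefficient = 2
x_3 = 2.2500, f(x_3) = 9.487736, coefficient = 4
x_4 = 2.5000, f(x_4) = 12.182494, coefficient = 2
x_5 = 2.7500, f(x_5) = 15.642632, coefficient = 4
x_6 = 3.0000, f(x_6) = 20.085537, coefficient = 1

I ≈ (0.250000/3) × 187.250208 = 15.604184
Exact value: 15.603848
Error: 0.000336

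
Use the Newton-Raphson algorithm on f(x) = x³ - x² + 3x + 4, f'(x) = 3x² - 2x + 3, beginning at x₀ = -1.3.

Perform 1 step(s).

f(x) = x³ - x² + 3x + 4
f'(x) = 3x² - 2x + 3
x₀ = -1.3

Newton-Raphson formula: x_{n+1} = x_n - f(x_n)/f'(x_n)

Iteration 1:
  f(-1.300000) = -3.787000
  f'(-1.300000) = 10.670000
  x_1 = -1.300000 - (-3.787000)/10.670000 = -0.945080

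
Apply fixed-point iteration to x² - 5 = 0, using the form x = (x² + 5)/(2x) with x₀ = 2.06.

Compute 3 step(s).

Equation: x² - 5 = 0
Fixed-point form: x = (x² + 5)/(2x)
x₀ = 2.06

x_1 = g(2.060000) = 2.243592
x_2 = g(2.243592) = 2.236081
x_3 = g(2.236081) = 2.236068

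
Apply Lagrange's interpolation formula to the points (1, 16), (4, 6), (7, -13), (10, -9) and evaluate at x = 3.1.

Lagrange interpolation formula:
P(x) = Σ yᵢ × Lᵢ(x)
where Lᵢ(x) = Π_{j≠i} (x - xⱼ)/(xᵢ - xⱼ)

L_0(3.1) = (3.1 - 4)/(1 - 4) × (3.1 - 7)/(1 - 7) × (3.1 - 10)/(1 - 10) = 0.149500
L_1(3.1) = (3.1 - 1)/(4 - 1) × (3.1 - 7)/(4 - 7) × (3.1 - 10)/(4 - 10) = 1.046500
L_2(3.1) = (3.1 - 1)/(7 - 1) × (3.1 - 4)/(7 - 4) × (3.1 - 10)/(7 - 10) = -0.241500
L_3(3.1) = (3.1 - 1)/(10 - 1) × (3.1 - 4)/(10 - 4) × (3.1 - 7)/(10 - 7) = 0.045500

P(3.1) = 16×L_0(3.1) + 6×L_1(3.1) + (-13)×L_2(3.1) + (-9)×L_3(3.1)
P(3.1) = 11.401000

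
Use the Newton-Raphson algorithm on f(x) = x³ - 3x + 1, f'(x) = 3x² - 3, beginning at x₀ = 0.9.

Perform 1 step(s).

f(x) = x³ - 3x + 1
f'(x) = 3x² - 3
x₀ = 0.9

Newton-Raphson formula: x_{n+1} = x_n - f(x_n)/f'(x_n)

Iteration 1:
  f(0.900000) = -0.971000
  f'(0.900000) = -0.570000
  x_1 = 0.900000 - (-0.971000)/(-0.570000) = -0.803509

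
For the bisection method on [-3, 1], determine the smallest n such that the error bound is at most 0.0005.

We need (b-a)/2^n ≤ 0.0005
(1 - (-3))/2^n ≤ 0.0005
4/2^n ≤ 0.0005
2^n ≥ 8000
n ≥ log₂(8000) = 12.97
n ≥ 13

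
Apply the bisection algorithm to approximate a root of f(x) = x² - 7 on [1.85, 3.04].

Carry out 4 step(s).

f(x) = x² - 7
Initial interval: [1.85, 3.04]

Iteration 1:
  c_1 = (1.850000 + 3.040000)/2 = 2.445000
  f(c_1) = f(2.445000) = -1.021975
  f(a) × f(c) ≥ 0, new interval: [2.445000, 3.040000]
Iteration 2:
  c_2 = (2.445000 + 3.040000)/2 = 2.742500
  f(c_2) = f(2.742500) = 0.521306
  f(a) × f(c) < 0, new interval: [2.445000, 2.742500]
Iteration 3:
  c_3 = (2.445000 + 2.742500)/2 = 2.593750
  f(c_3) = f(2.593750) = -0.272461
  f(a) × f(c) ≥ 0, new interval: [2.593750, 2.742500]
Iteration 4:
  c_4 = (2.593750 + 2.742500)/2 = 2.668125
  f(c_4) = f(2.668125) = 0.118891
  f(a) × f(c) < 0, new interval: [2.593750, 2.668125]

After 4 iteration(s), the approximation is c_4 = 2.668125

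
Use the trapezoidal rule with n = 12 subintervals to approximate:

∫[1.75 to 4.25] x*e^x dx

f(x) = x*e^x
a = 1.75, b = 4.25, n = 12
h = (b - a)/n = 0.208333

Trapezoidal rule: (h/2)[f(x₀) + 2f(x₁) + 2f(x₂) + ... + f(xₙ)]

x_0 = 1.7500, f(x_0) = 10.070555, coefficient = 1
x_1 = 1.9583, f(x_1) = 13.879697, coefficient = 2
x_2 = 2.1667, f(x_2) = 18.913133, coefficient = 2
x_3 = 2.3750, f(x_3) = 25.533656, coefficient = 2
x_4 = 2.5833, f(x_4) = 34.206439, coefficient = 2
x_5 = 2.7917, f(x_5) = 45.526995, coefficient = 2
x_6 = 3.0000, f(x_6) = 60.256611, coefficient = 2
x_7 = 3.2083, f(x_7) = 79.367179, coefficient = 2
x_8 = 3.4167, f(x_8) = 104.097929, coefficient = 2
x_9 = 3.6250, f(x_9) = 136.027121, coefficient = 2
x_10 = 3.8333, f(x_10) = 177.162622, coefficient = 2
x_11 = 4.0417, f(x_11) = 230.056243, coefficient = 2
x_12 = 4.2500, f(x_12) = 297.948002, coefficient = 1

I ≈ (0.208333/2) × 2158.073810 = 224.799355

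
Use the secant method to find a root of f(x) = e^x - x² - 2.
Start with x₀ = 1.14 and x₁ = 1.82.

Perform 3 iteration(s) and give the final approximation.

f(x) = e^x - x² - 2
x₀ = 1.14, x₁ = 1.82

Secant formula: x_{n+1} = x_n - f(x_n)(x_n - x_{n-1})/(f(x_n) - f(x_{n-1}))

Iteration 1:
  f(1.140000) = -0.172832
  f(1.820000) = 0.859458
  x_2 = 1.820000 - 0.859458×(1.820000 - 1.140000)/(0.859458 - (-0.172832))
       = 1.253849
Iteration 2:
  f(1.820000) = 0.859458
  f(1.253849) = -0.068334
  x_3 = 1.253849 - (-0.068334)×(1.253849 - 1.820000)/(-0.068334 - 0.859458)
       = 1.295547
Iteration 3:
  f(1.253849) = -0.068334
  f(1.295547) = -0.025448
  x_4 = 1.295547 - (-0.025448)×(1.295547 - 1.253849)/(-0.025448 - (-0.068334))
       = 1.320291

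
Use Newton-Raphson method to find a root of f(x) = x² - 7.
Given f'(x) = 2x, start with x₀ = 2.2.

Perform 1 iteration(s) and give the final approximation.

f(x) = x² - 7
f'(x) = 2x
x₀ = 2.2

Newton-Raphson formula: x_{n+1} = x_n - f(x_n)/f'(x_n)

Iteration 1:
  f(2.200000) = -2.160000
  f'(2.200000) = 4.400000
  x_1 = 2.200000 - (-2.160000)/4.400000 = 2.690909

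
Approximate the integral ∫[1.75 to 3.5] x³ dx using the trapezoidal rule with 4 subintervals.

f(x) = x³
a = 1.75, b = 3.5, n = 4
h = (b - a)/n = 0.437500

Trapezoidal rule: (h/2)[f(x₀) + 2f(x₁) + 2f(x₂) + ... + f(xₙ)]

x_0 = 1.7500, f(x_0) = 5.359375, coefficient = 1
x_1 = 2.1875, f(x_1) = 10.467529, coefficient = 2
x_2 = 2.6250, f(x_2) = 18.087891, coefficient = 2
x_3 = 3.0625, f(x_3) = 28.722900, coefficient = 2
x_4 = 3.5000, f(x_4) = 42.875000, coefficient = 1

I ≈ (0.437500/2) × 162.791016 = 35.610535
Exact value: 35.170898
Error: 0.439636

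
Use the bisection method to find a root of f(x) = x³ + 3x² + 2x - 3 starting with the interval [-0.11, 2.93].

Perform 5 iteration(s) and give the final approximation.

f(x) = x³ + 3x² + 2x - 3
Initial interval: [-0.11, 2.93]

Iteration 1:
  c_1 = (-0.110000 + 2.930000)/2 = 1.410000
  f(c_1) = f(1.410000) = 8.587521
  f(a) × f(c) < 0, new interval: [-0.110000, 1.410000]
Iteration 2:
  c_2 = (-0.110000 + 1.410000)/2 = 0.650000
  f(c_2) = f(0.650000) = -0.157875
  f(a) × f(c) ≥ 0, new interval: [0.650000, 1.410000]
Iteration 3:
  c_3 = (0.650000 + 1.410000)/2 = 1.030000
  f(c_3) = f(1.030000) = 3.335427
  f(a) × f(c) < 0, new interval: [0.650000, 1.030000]
Iteration 4:
  c_4 = (0.650000 + 1.030000)/2 = 0.840000
  f(c_4) = f(0.840000) = 1.389504
  f(a) × f(c) < 0, new interval: [0.650000, 0.840000]
Iteration 5:
  c_5 = (0.650000 + 0.840000)/2 = 0.745000
  f(c_5) = f(0.745000) = 0.568569
  f(a) × f(c) < 0, new interval: [0.650000, 0.745000]

After 5 iteration(s), the approximation is c_5 = 0.745000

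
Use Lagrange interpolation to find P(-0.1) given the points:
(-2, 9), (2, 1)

Lagrange interpolation formula:
P(x) = Σ yᵢ × Lᵢ(x)
where Lᵢ(x) = Π_{j≠i} (x - xⱼ)/(xᵢ - xⱼ)

L_0(-0.1) = (-0.1 - 2)/(-2 - 2) = 0.525000
L_1(-0.1) = (-0.1 - (-2))/(2 - (-2)) = 0.475000

P(-0.1) = 9×L_0(-0.1) + 1×L_1(-0.1)
P(-0.1) = 5.200000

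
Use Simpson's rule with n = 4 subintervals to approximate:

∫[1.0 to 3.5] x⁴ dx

f(x) = x⁴
a = 1.0, b = 3.5, n = 4
h = (b - a)/n = 0.625000

Simpson's rule: (h/3)[f(x₀) + 4f(x₁) + 2f(x₂) + ... + f(xₙ)]

x_0 = 1.0000, f(x_0) = 1.000000, coefficient = 1
x_1 = 1.6250, f(x_1) = 6.972900, coefficient = 4
x_2 = 2.2500, f(x_2) = 25.628906, coefficient = 2
x_3 = 2.8750, f(x_3) = 68.320557, coefficient = 4
x_4 = 3.5000, f(x_4) = 150.062500, coefficient = 1

I ≈ (0.625000/3) × 503.494141 = 104.894613
Exact value: 104.843750
Error: 0.050863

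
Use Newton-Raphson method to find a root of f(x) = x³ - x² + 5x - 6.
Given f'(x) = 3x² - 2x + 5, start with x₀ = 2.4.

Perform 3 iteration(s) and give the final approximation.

f(x) = x³ - x² + 5x - 6
f'(x) = 3x² - 2x + 5
x₀ = 2.4

Newton-Raphson formula: x_{n+1} = x_n - f(x_n)/f'(x_n)

Iteration 1:
  f(2.400000) = 14.064000
  f'(2.400000) = 17.480000
  x_1 = 2.400000 - 14.064000/17.480000 = 1.595423
Iteration 2:
  f(1.595423) = 3.492693
  f'(1.595423) = 9.445280
  x_2 = 1.595423 - 3.492693/9.445280 = 1.225642
Iteration 3:
  f(1.225642) = 0.467166
  f'(1.225642) = 7.055308
  x_3 = 1.225642 - 0.467166/7.055308 = 1.159427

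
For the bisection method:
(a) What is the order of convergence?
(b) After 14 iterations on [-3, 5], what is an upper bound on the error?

(a) Bisection has linear (order 1) convergence; the error is halved each step.

(b) Error bound = (b-a)/2^n = (5 - (-3))/2^{14}
    = 8/2^{14}

(a) 1 (linear); (b) error ≤ 4.88e-04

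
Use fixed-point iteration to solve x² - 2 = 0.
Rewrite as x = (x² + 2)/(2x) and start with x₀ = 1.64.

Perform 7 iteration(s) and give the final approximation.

Equation: x² - 2 = 0
Fixed-point form: x = (x² + 2)/(2x)
x₀ = 1.64

x_1 = g(1.640000) = 1.429756
x_2 = g(1.429756) = 1.414298
x_3 = g(1.414298) = 1.414214
x_4 = g(1.414214) = 1.414214
x_5 = g(1.414214) = 1.414214
x_6 = g(1.414214) = 1.414214
x_7 = g(1.414214) = 1.414214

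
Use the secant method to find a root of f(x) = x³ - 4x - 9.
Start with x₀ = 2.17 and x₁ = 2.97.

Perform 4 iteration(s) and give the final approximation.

f(x) = x³ - 4x - 9
x₀ = 2.17, x₁ = 2.97

Secant formula: x_{n+1} = x_n - f(x_n)(x_n - x_{n-1})/(f(x_n) - f(x_{n-1}))

Iteration 1:
  f(2.170000) = -7.461687
  f(2.970000) = 5.318073
  x_2 = 2.970000 - 5.318073×(2.970000 - 2.170000)/(5.318073 - (-7.461687))
       = 2.637094
Iteration 2:
  f(2.970000) = 5.318073
  f(2.637094) = -1.209326
  x_3 = 2.637094 - (-1.209326)×(2.637094 - 2.970000)/(-1.209326 - 5.318073)
       = 2.698771
Iteration 3:
  f(2.637094) = -1.209326
  f(2.698771) = -0.138946
  x_4 = 2.698771 - (-0.138946)×(2.698771 - 2.637094)/(-0.138946 - (-1.209326))
       = 2.706778
Iteration 4:
  f(2.698771) = -0.138946
  f(2.706778) = 0.004487
  x_5 = 2.706778 - 0.004487×(2.706778 - 2.698771)/(0.004487 - (-0.138946))
       = 2.706527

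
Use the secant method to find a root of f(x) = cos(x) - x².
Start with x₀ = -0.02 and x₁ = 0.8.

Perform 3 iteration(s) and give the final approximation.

f(x) = cos(x) - x²
x₀ = -0.02, x₁ = 0.8

Secant formula: x_{n+1} = x_n - f(x_n)(x_n - x_{n-1})/(f(x_n) - f(x_{n-1}))

Iteration 1:
  f(-0.020000) = 0.999400
  f(0.800000) = 0.056707
  x_2 = 0.800000 - 0.056707×(0.800000 - (-0.020000))/(0.056707 - 0.999400)
       = 0.849326
Iteration 2:
  f(0.800000) = 0.056707
  f(0.849326) = -0.060866
  x_3 = 0.849326 - (-0.060866)×(0.849326 - 0.800000)/(-0.060866 - 0.056707)
       = 0.823791
Iteration 3:
  f(0.849326) = -0.060866
  f(0.823791) = 0.000814
  x_4 = 0.823791 - 0.000814×(0.823791 - 0.849326)/(0.000814 - (-0.060866))
       = 0.824128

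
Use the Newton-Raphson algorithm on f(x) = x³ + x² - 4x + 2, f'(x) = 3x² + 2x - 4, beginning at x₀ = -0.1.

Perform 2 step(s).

f(x) = x³ + x² - 4x + 2
f'(x) = 3x² + 2x - 4
x₀ = -0.1

Newton-Raphson formula: x_{n+1} = x_n - f(x_n)/f'(x_n)

Iteration 1:
  f(-0.100000) = 2.409000
  f'(-0.100000) = -4.170000
  x_1 = -0.100000 - 2.409000/(-4.170000) = 0.477698
Iteration 2:
  f(0.477698) = 0.426412
  f'(0.477698) = -2.360019
  x_2 = 0.477698 - 0.426412/(-2.360019) = 0.658380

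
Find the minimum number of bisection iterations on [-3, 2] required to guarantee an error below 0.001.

We need (b-a)/2^n ≤ 0.001
(2 - (-3))/2^n ≤ 0.001
5/2^n ≤ 0.001
2^n ≥ 5000
n ≥ log₂(5000) = 12.29
n ≥ 13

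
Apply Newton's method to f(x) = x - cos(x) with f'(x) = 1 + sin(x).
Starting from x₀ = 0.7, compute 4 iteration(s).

f(x) = x - cos(x)
f'(x) = 1 + sin(x)
x₀ = 0.7

Newton-Raphson formula: x_{n+1} = x_n - f(x_n)/f'(x_n)

Iteration 1:
  f(0.700000) = -0.064842
  f'(0.700000) = 1.644218
  x_1 = 0.700000 - (-0.064842)/1.644218 = 0.739436
Iteration 2:
  f(0.739436) = 0.000588
  f'(0.739436) = 1.673872
  x_2 = 0.739436 - 0.000588/1.673872 = 0.739085
Iteration 3:
  f(0.739085) = 0.000000
  f'(0.739085) = 1.673612
  x_3 = 0.739085 - 0.000000/1.673612 = 0.739085
Iteration 4:
  f(0.739085) = 0.000000
  f'(0.739085) = 1.673612
  x_4 = 0.739085 - 0.000000/1.673612 = 0.739085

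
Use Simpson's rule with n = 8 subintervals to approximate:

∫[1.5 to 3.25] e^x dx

f(x) = e^x
a = 1.5, b = 3.25, n = 8
h = (b - a)/n = 0.218750

Simpson's rule: (h/3)[f(x₀) + 4f(x₁) + 2f(x₂) + ... + f(xₙ)]

x_0 = 1.5000, f(x_0) = 4.481689, coefficient = 1
x_1 = 1.7188, f(x_1) = 5.577552, coefficient = 4
x_2 = 1.9375, f(x_2) = 6.941376, coefficient = 2
x_3 = 2.1562, f(x_3) = 8.638682, coefficient = 4
x_4 = 2.3750, f(x_4) = 10.751013, coefficient = 2
x_5 = 2.5938, f(x_5) = 13.379852, coefficient = 4
x_6 = 2.8125, f(x_6) = 16.651495, coefficient = 2
x_7 = 3.0312, f(x_7) = 20.723120, coefficient = 4
x_8 = 3.2500, f(x_8) = 25.790340, coefficient = 1

I ≈ (0.218750/3) × 292.236622 = 21.308920
Exact value: 21.308651
Error: 0.000270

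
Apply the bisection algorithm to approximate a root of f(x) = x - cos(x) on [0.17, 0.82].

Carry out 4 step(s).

f(x) = x - cos(x)
Initial interval: [0.17, 0.82]

Iteration 1:
  c_1 = (0.170000 + 0.820000)/2 = 0.495000
  f(c_1) = f(0.495000) = -0.384969
  f(a) × f(c) ≥ 0, new interval: [0.495000, 0.820000]
Iteration 2:
  c_2 = (0.495000 + 0.820000)/2 = 0.657500
  f(c_2) = f(0.657500) = -0.134023
  f(a) × f(c) ≥ 0, new interval: [0.657500, 0.820000]
Iteration 3:
  c_3 = (0.657500 + 0.820000)/2 = 0.738750
  f(c_3) = f(0.738750) = -0.000561
  f(a) × f(c) ≥ 0, new interval: [0.738750, 0.820000]
Iteration 4:
  c_4 = (0.738750 + 0.820000)/2 = 0.779375
  f(c_4) = f(0.779375) = 0.068022
  f(a) × f(c) < 0, new interval: [0.738750, 0.779375]

After 4 iteration(s), the approximation is c_4 = 0.779375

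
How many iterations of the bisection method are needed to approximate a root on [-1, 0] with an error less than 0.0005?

We need (b-a)/2^n ≤ 0.0005
(0 - (-1))/2^n ≤ 0.0005
1/2^n ≤ 0.0005
2^n ≥ 2000
n ≥ log₂(2000) = 10.97
n ≥ 11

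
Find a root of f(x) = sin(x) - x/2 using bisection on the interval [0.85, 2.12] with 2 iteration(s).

f(x) = sin(x) - x/2
Initial interval: [0.85, 2.12]

Iteration 1:
  c_1 = (0.850000 + 2.120000)/2 = 1.485000
  f(c_1) = f(1.485000) = 0.253822
  f(a) × f(c) ≥ 0, new interval: [1.485000, 2.120000]
Iteration 2:
  c_2 = (1.485000 + 2.120000)/2 = 1.802500
  f(c_2) = f(1.802500) = 0.072027
  f(a) × f(c) ≥ 0, new interval: [1.802500, 2.120000]

After 2 iteration(s), the approximation is c_2 = 1.802500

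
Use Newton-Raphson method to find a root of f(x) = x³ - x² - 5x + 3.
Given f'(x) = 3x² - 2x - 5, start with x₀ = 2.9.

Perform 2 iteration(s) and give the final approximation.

f(x) = x³ - x² - 5x + 3
f'(x) = 3x² - 2x - 5
x₀ = 2.9

Newton-Raphson formula: x_{n+1} = x_n - f(x_n)/f'(x_n)

Iteration 1:
  f(2.900000) = 4.479000
  f'(2.900000) = 14.430000
  x_1 = 2.900000 - 4.479000/14.430000 = 2.589605
Iteration 2:
  f(2.589605) = 0.711952
  f'(2.589605) = 9.938952
  x_2 = 2.589605 - 0.711952/9.938952 = 2.517972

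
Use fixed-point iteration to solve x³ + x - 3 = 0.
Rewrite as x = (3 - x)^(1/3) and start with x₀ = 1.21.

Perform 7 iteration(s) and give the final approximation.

Equation: x³ + x - 3 = 0
Fixed-point form: x = (3 - x)^(1/3)
x₀ = 1.21

x_1 = g(1.210000) = 1.214184
x_2 = g(1.214184) = 1.213237
x_3 = g(1.213237) = 1.213451
x_4 = g(1.213451) = 1.213403
x_5 = g(1.213403) = 1.213414
x_6 = g(1.213414) = 1.213411
x_7 = g(1.213411) = 1.213412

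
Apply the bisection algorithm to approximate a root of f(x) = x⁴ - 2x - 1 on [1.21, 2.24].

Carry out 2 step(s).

f(x) = x⁴ - 2x - 1
Initial interval: [1.21, 2.24]

Iteration 1:
  c_1 = (1.210000 + 2.240000)/2 = 1.725000
  f(c_1) = f(1.725000) = 4.404344
  f(a) × f(c) < 0, new interval: [1.210000, 1.725000]
Iteration 2:
  c_2 = (1.210000 + 1.725000)/2 = 1.467500
  f(c_2) = f(1.467500) = 0.702805
  f(a) × f(c) < 0, new interval: [1.210000, 1.467500]

After 2 iteration(s), the approximation is c_2 = 1.467500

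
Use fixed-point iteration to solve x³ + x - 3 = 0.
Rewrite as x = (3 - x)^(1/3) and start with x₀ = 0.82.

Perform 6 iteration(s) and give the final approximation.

Equation: x³ + x - 3 = 0
Fixed-point form: x = (3 - x)^(1/3)
x₀ = 0.82

x_1 = g(0.820000) = 1.296638
x_2 = g(1.296638) = 1.194269
x_3 = g(1.194269) = 1.217730
x_4 = g(1.217730) = 1.212433
x_5 = g(1.212433) = 1.213633
x_6 = g(1.213633) = 1.213362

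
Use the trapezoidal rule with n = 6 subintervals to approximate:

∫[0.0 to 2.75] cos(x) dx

f(x) = cos(x)
a = 0.0, b = 2.75, n = 6
h = (b - a)/n = 0.458333

Trapezoidal rule: (h/2)[f(x₀) + 2f(x₁) + 2f(x₂) + ... + f(xₙ)]

x_0 = 0.0000, f(x_0) = 1.000000, coefficient = 1
x_1 = 0.4583, f(x_1) = 0.896791, coefficient = 2
x_2 = 0.9167, f(x_2) = 0.608469, coefficient = 2
x_3 = 1.3750, f(x_3) = 0.194548, coefficient = 2
x_4 = 1.8333, f(x_4) = -0.259531, coefficient = 2
x_5 = 2.2917, f(x_5) = -0.660039, coefficient = 2
x_6 = 2.7500, f(x_6) = -0.924302, coefficient = 1

I ≈ (0.458333/2) × 1.636173 = 0.374956
Exact value: 0.381661
Error: 0.006705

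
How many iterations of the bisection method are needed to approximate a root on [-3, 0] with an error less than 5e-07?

We need (b-a)/2^n ≤ 5e-07
(0 - (-3))/2^n ≤ 5e-07
3/2^n ≤ 5e-07
2^n ≥ 6000000
n ≥ log₂(6000000) = 22.52
n ≥ 23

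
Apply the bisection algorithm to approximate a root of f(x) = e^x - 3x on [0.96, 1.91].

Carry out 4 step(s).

f(x) = e^x - 3x
Initial interval: [0.96, 1.91]

Iteration 1:
  c_1 = (0.960000 + 1.910000)/2 = 1.435000
  f(c_1) = f(1.435000) = -0.105355
  f(a) × f(c) ≥ 0, new interval: [1.435000, 1.910000]
Iteration 2:
  c_2 = (1.435000 + 1.910000)/2 = 1.672500
  f(c_2) = f(1.672500) = 0.307965
  f(a) × f(c) < 0, new interval: [1.435000, 1.672500]
Iteration 3:
  c_3 = (1.435000 + 1.672500)/2 = 1.553750
  f(c_3) = f(1.553750) = 0.067921
  f(a) × f(c) < 0, new interval: [1.435000, 1.553750]
Iteration 4:
  c_4 = (1.435000 + 1.553750)/2 = 1.494375
  f(c_4) = f(1.494375) = -0.026575
  f(a) × f(c) ≥ 0, new interval: [1.494375, 1.553750]

After 4 iteration(s), the approximation is c_4 = 1.494375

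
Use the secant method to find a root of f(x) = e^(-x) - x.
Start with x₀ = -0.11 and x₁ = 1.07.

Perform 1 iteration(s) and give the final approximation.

f(x) = e^(-x) - x
x₀ = -0.11, x₁ = 1.07

Secant formula: x_{n+1} = x_n - f(x_n)(x_n - x_{n-1})/(f(x_n) - f(x_{n-1}))

Iteration 1:
  f(-0.110000) = 1.226278
  f(1.070000) = -0.726991
  x_2 = 1.070000 - (-0.726991)×(1.070000 - (-0.110000))/(-0.726991 - 1.226278)
       = 0.630813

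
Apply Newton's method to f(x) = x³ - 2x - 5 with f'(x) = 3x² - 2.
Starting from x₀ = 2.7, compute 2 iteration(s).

f(x) = x³ - 2x - 5
f'(x) = 3x² - 2
x₀ = 2.7

Newton-Raphson formula: x_{n+1} = x_n - f(x_n)/f'(x_n)

Iteration 1:
  f(2.700000) = 9.283000
  f'(2.700000) = 19.870000
  x_1 = 2.700000 - 9.283000/19.870000 = 2.232813
Iteration 2:
  f(2.232813) = 1.665964
  f'(2.232813) = 12.956366
  x_2 = 2.232813 - 1.665964/12.956366 = 2.104231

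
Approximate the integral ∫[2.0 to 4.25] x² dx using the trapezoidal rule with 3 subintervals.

f(x) = x²
a = 2.0, b = 4.25, n = 3
h = (b - a)/n = 0.750000

Trapezoidal rule: (h/2)[f(x₀) + 2f(x₁) + 2f(x₂) + ... + f(xₙ)]

x_0 = 2.0000, f(x_0) = 4.000000, coefficient = 1
x_1 = 2.7500, f(x_1) = 7.562500, coefficient = 2
x_2 = 3.5000, f(x_2) = 12.250000, coefficient = 2
x_3 = 4.2500, f(x_3) = 18.062500, coefficient = 1

I ≈ (0.750000/2) × 61.687500 = 23.132812
Exact value: 22.921875
Error: 0.210938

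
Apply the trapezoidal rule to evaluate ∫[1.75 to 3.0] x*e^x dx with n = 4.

f(x) = x*e^x
a = 1.75, b = 3.0, n = 4
h = (b - a)/n = 0.312500

Trapezoidal rule: (h/2)[f(x₀) + 2f(x₁) + 2f(x₂) + ... + f(xₙ)]

x_0 = 1.7500, f(x_0) = 10.070555, coefficient = 1
x_1 = 2.0625, f(x_1) = 16.222819, coefficient = 2
x_2 = 2.3750, f(x_2) = 25.533656, coefficient = 2
x_3 = 2.6875, f(x_3) = 39.492524, coefficient = 2
x_4 = 3.0000, f(x_4) = 60.256611, coefficient = 1

I ≈ (0.312500/2) × 232.825165 = 36.378932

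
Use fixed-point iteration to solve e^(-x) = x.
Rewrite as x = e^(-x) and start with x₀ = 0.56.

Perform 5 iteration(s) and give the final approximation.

Equation: e^(-x) = x
Fixed-point form: x = e^(-x)
x₀ = 0.56

x_1 = g(0.560000) = 0.571209
x_2 = g(0.571209) = 0.564842
x_3 = g(0.564842) = 0.568450
x_4 = g(0.568450) = 0.566403
x_5 = g(0.566403) = 0.567563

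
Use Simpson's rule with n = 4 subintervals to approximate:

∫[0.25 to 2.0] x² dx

f(x) = x²
a = 0.25, b = 2.0, n = 4
h = (b - a)/n = 0.437500

Simpson's rule: (h/3)[f(x₀) + 4f(x₁) + 2f(x₂) + ... + f(xₙ)]

x_0 = 0.2500, f(x_0) = 0.062500, coefficient = 1
x_1 = 0.6875, f(x_1) = 0.472656, coefficient = 4
x_2 = 1.1250, f(x_2) = 1.265625, coefficient = 2
x_3 = 1.5625, f(x_3) = 2.441406, coefficient = 4
x_4 = 2.0000, f(x_4) = 4.000000, coefficient = 1

I ≈ (0.437500/3) × 18.250000 = 2.661458
Exact value: 2.661458
Error: 0.000000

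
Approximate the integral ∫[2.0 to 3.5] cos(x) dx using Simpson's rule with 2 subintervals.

f(x) = cos(x)
a = 2.0, b = 3.5, n = 2
h = (b - a)/n = 0.750000

Simpson's rule: (h/3)[f(x₀) + 4f(x₁) + 2f(x₂) + ... + f(xₙ)]

x_0 = 2.0000, f(x_0) = -0.416147, coefficient = 1
x_1 = 2.7500, f(x_1) = -0.924302, coefficient = 4
x_2 = 3.5000, f(x_2) = -0.936457, coefficient = 1

I ≈ (0.750000/3) × -5.049813 = -1.262453
Exact value: -1.260081
Error: 0.002373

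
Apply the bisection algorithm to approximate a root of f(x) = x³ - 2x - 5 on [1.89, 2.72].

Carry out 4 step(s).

f(x) = x³ - 2x - 5
Initial interval: [1.89, 2.72]

Iteration 1:
  c_1 = (1.890000 + 2.720000)/2 = 2.305000
  f(c_1) = f(2.305000) = 2.636523
  f(a) × f(c) < 0, new interval: [1.890000, 2.305000]
Iteration 2:
  c_2 = (1.890000 + 2.305000)/2 = 2.097500
  f(c_2) = f(2.097500) = 0.032964
  f(a) × f(c) < 0, new interval: [1.890000, 2.097500]
Iteration 3:
  c_3 = (1.890000 + 2.097500)/2 = 1.993750
  f(c_3) = f(1.993750) = -1.062266
  f(a) × f(c) ≥ 0, new interval: [1.993750, 2.097500]
Iteration 4:
  c_4 = (1.993750 + 2.097500)/2 = 2.045625
  f(c_4) = f(2.045625) = -0.531165
  f(a) × f(c) ≥ 0, new interval: [2.045625, 2.097500]

After 4 iteration(s), the approximation is c_4 = 2.045625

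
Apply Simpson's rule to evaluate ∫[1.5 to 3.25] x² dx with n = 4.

f(x) = x²
a = 1.5, b = 3.25, n = 4
h = (b - a)/n = 0.437500

Simpson's rule: (h/3)[f(x₀) + 4f(x₁) + 2f(x₂) + ... + f(xₙ)]

x_0 = 1.5000, f(x_0) = 2.250000, coefficient = 1
x_1 = 1.9375, f(x_1) = 3.753906, coefficient = 4
x_2 = 2.3750, f(x_2) = 5.640625, coefficient = 2
x_3 = 2.8125, f(x_3) = 7.910156, coefficient = 4
x_4 = 3.2500, f(x_4) = 10.562500, coefficient = 1

I ≈ (0.437500/3) × 70.750000 = 10.317708
Exact value: 10.317708
Error: 0.000000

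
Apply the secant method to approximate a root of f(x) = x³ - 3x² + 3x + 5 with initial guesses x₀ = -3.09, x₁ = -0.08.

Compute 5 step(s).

f(x) = x³ - 3x² + 3x + 5
x₀ = -3.09, x₁ = -0.08

Secant formula: x_{n+1} = x_n - f(x_n)(x_n - x_{n-1})/(f(x_n) - f(x_{n-1}))

Iteration 1:
  f(-3.090000) = -62.417929
  f(-0.080000) = 4.740288
  x_2 = -0.080000 - 4.740288×(-0.080000 - (-3.090000))/(4.740288 - (-62.417929))
       = -0.292457
Iteration 2:
  f(-0.080000) = 4.740288
  f(-0.292457) = 3.841019
  x_3 = -0.292457 - 3.841019×(-0.292457 - (-0.080000))/(3.841019 - 4.740288)
       = -1.199920
Iteration 3:
  f(-0.292457) = 3.841019
  f(-1.199920) = -4.646846
  x_4 = -1.199920 - (-4.646846)×(-1.199920 - (-0.292457))/(-4.646846 - 3.841019)
       = -0.703112
Iteration 4:
  f(-1.199920) = -4.646846
  f(-0.703112) = 1.059967
  x_5 = -0.703112 - 1.059967×(-0.703112 - (-1.199920))/(1.059967 - (-4.646846))
       = -0.795388
Iteration 5:
  f(-0.703112) = 1.059967
  f(-0.795388) = 0.212714
  x_6 = -0.795388 - 0.212714×(-0.795388 - (-0.703112))/(0.212714 - 1.059967)
       = -0.818555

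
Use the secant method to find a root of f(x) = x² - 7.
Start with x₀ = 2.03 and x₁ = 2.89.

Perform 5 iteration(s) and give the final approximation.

f(x) = x² - 7
x₀ = 2.03, x₁ = 2.89

Secant formula: x_{n+1} = x_n - f(x_n)(x_n - x_{n-1})/(f(x_n) - f(x_{n-1}))

Iteration 1:
  f(2.030000) = -2.879100
  f(2.890000) = 1.352100
  x_2 = 2.890000 - 1.352100×(2.890000 - 2.030000)/(1.352100 - (-2.879100))
       = 2.615183
Iteration 2:
  f(2.890000) = 1.352100
  f(2.615183) = -0.160818
  x_3 = 2.615183 - (-0.160818)×(2.615183 - 2.890000)/(-0.160818 - 1.352100)
       = 2.644395
Iteration 3:
  f(2.615183) = -0.160818
  f(2.644395) = -0.007175
  x_4 = 2.644395 - (-0.007175)×(2.644395 - 2.615183)/(-0.007175 - (-0.160818))
       = 2.645759
Iteration 4:
  f(2.644395) = -0.007175
  f(2.645759) = 0.000042
  x_5 = 2.645759 - 0.000042×(2.645759 - 2.644395)/(0.000042 - (-0.007175))
       = 2.645751
Iteration 5:
  f(2.645759) = 0.000042
  f(2.645751) = 0.000000
  x_6 = 2.645751 - 0.000000×(2.645751 - 2.645759)/(0.000000 - 0.000042)
       = 2.645751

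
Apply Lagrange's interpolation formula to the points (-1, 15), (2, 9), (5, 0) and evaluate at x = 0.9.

Lagrange interpolation formula:
P(x) = Σ yᵢ × Lᵢ(x)
where Lᵢ(x) = Π_{j≠i} (x - xⱼ)/(xᵢ - xⱼ)

L_0(0.9) = (0.9 - 2)/(-1 - 2) × (0.9 - 5)/(-1 - 5) = 0.250556
L_1(0.9) = (0.9 - (-1))/(2 - (-1)) × (0.9 - 5)/(2 - 5) = 0.865556
L_2(0.9) = (0.9 - (-1))/(5 - (-1)) × (0.9 - 2)/(5 - 2) = -0.116111

P(0.9) = 15×L_0(0.9) + 9×L_1(0.9) + 0×L_2(0.9)
P(0.9) = 11.548333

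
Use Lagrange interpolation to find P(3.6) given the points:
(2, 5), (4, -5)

Lagrange interpolation formula:
P(x) = Σ yᵢ × Lᵢ(x)
where Lᵢ(x) = Π_{j≠i} (x - xⱼ)/(xᵢ - xⱼ)

L_0(3.6) = (3.6 - 4)/(2 - 4) = 0.200000
L_1(3.6) = (3.6 - 2)/(4 - 2) = 0.800000

P(3.6) = 5×L_0(3.6) + (-5)×L_1(3.6)
P(3.6) = -3.000000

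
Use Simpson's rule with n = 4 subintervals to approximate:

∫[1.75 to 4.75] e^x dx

f(x) = e^x
a = 1.75, b = 4.75, n = 4
h = (b - a)/n = 0.750000

Simpson's rule: (h/3)[f(x₀) + 4f(x₁) + 2f(x₂) + ... + f(xₙ)]

x_0 = 1.7500, f(x_0) = 5.754603, coefficient = 1
x_1 = 2.5000, f(x_1) = 12.182494, coefficient = 4
x_2 = 3.2500, f(x_2) = 25.790340, coefficient = 2
x_3 = 4.0000, f(x_3) = 54.598150, coefficient = 4
x_4 = 4.7500, f(x_4) = 115.584285, coefficient = 1

I ≈ (0.750000/3) × 440.042143 = 110.010536
Exact value: 109.829682
Error: 0.180854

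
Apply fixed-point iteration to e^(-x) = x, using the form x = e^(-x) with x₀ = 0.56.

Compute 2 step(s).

Equation: e^(-x) = x
Fixed-point form: x = e^(-x)
x₀ = 0.56

x_1 = g(0.560000) = 0.571209
x_2 = g(0.571209) = 0.564842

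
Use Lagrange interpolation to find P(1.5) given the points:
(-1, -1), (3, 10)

Lagrange interpolation formula:
P(x) = Σ yᵢ × Lᵢ(x)
where Lᵢ(x) = Π_{j≠i} (x - xⱼ)/(xᵢ - xⱼ)

L_0(1.5) = (1.5 - 3)/(-1 - 3) = 0.375000
L_1(1.5) = (1.5 - (-1))/(3 - (-1)) = 0.625000

P(1.5) = (-1)×L_0(1.5) + 10×L_1(1.5)
P(1.5) = 5.875000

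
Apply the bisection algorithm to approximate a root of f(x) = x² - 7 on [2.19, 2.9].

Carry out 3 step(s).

f(x) = x² - 7
Initial interval: [2.19, 2.9]

Iteration 1:
  c_1 = (2.190000 + 2.900000)/2 = 2.545000
  f(c_1) = f(2.545000) = -0.522975
  f(a) × f(c) ≥ 0, new interval: [2.545000, 2.900000]
Iteration 2:
  c_2 = (2.545000 + 2.900000)/2 = 2.722500
  f(c_2) = f(2.722500) = 0.412006
  f(a) × f(c) < 0, new interval: [2.545000, 2.722500]
Iteration 3:
  c_3 = (2.545000 + 2.722500)/2 = 2.633750
  f(c_3) = f(2.633750) = -0.063361
  f(a) × f(c) ≥ 0, new interval: [2.633750, 2.722500]

After 3 iteration(s), the approximation is c_3 = 2.633750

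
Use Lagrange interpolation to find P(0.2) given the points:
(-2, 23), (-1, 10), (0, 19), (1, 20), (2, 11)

Lagrange interpolation formula:
P(x) = Σ yᵢ × Lᵢ(x)
where Lᵢ(x) = Π_{j≠i} (x - xⱼ)/(xᵢ - xⱼ)

L_0(0.2) = (0.2 - (-1))/(-2 - (-1)) × (0.2 - 0)/(-2 - 0) × (0.2 - 1)/(-2 - 1) × (0.2 - 2)/(-2 - 2) = 0.014400
L_1(0.2) = (0.2 - (-2))/(-1 - (-2)) × (0.2 - 0)/(-1 - 0) × (0.2 - 1)/(-1 - 1) × (0.2 - 2)/(-1 - 2) = -0.105600
L_2(0.2) = (0.2 - (-2))/(0 - (-2)) × (0.2 - (-1))/(0 - (-1)) × (0.2 - 1)/(0 - 1) × (0.2 - 2)/(0 - 2) = 0.950400
L_3(0.2) = (0.2 - (-2))/(1 - (-2)) × (0.2 - (-1))/(1 - (-1)) × (0.2 - 0)/(1 - 0) × (0.2 - 2)/(1 - 2) = 0.158400
L_4(0.2) = (0.2 - (-2))/(2 - (-2)) × (0.2 - (-1))/(2 - (-1)) × (0.2 - 0)/(2 - 0) × (0.2 - 1)/(2 - 1) = -0.017600

P(0.2) = 23×L_0(0.2) + 10×L_1(0.2) + 19×L_2(0.2) + 20×L_3(0.2) + 11×L_4(0.2)
P(0.2) = 20.307200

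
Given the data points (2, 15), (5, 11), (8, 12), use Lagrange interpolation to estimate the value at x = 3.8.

Lagrange interpolation formula:
P(x) = Σ yᵢ × Lᵢ(x)
where Lᵢ(x) = Π_{j≠i} (x - xⱼ)/(xᵢ - xⱼ)

L_0(3.8) = (3.8 - 5)/(2 - 5) × (3.8 - 8)/(2 - 8) = 0.280000
L_1(3.8) = (3.8 - 2)/(5 - 2) × (3.8 - 8)/(5 - 8) = 0.840000
L_2(3.8) = (3.8 - 2)/(8 - 2) × (3.8 - 5)/(8 - 5) = -0.120000

P(3.8) = 15×L_0(3.8) + 11×L_1(3.8) + 12×L_2(3.8)
P(3.8) = 12.000000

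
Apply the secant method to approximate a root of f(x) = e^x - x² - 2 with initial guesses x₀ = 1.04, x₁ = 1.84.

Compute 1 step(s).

f(x) = e^x - x² - 2
x₀ = 1.04, x₁ = 1.84

Secant formula: x_{n+1} = x_n - f(x_n)(x_n - x_{n-1})/(f(x_n) - f(x_{n-1}))

Iteration 1:
  f(1.040000) = -0.252383
  f(1.840000) = 0.910938
  x_2 = 1.840000 - 0.910938×(1.840000 - 1.040000)/(0.910938 - (-0.252383))
       = 1.213560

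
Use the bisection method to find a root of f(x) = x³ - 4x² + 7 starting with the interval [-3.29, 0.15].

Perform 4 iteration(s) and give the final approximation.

f(x) = x³ - 4x² + 7
Initial interval: [-3.29, 0.15]

Iteration 1:
  c_1 = (-3.290000 + 0.150000)/2 = -1.570000
  f(c_1) = f(-1.570000) = -6.729493
  f(a) × f(c) ≥ 0, new interval: [-1.570000, 0.150000]
Iteration 2:
  c_2 = (-1.570000 + 0.150000)/2 = -0.710000
  f(c_2) = f(-0.710000) = 4.625689
  f(a) × f(c) < 0, new interval: [-1.570000, -0.710000]
Iteration 3:
  c_3 = (-1.570000 + (-0.710000))/2 = -1.140000
  f(c_3) = f(-1.140000) = 0.320056
  f(a) × f(c) < 0, new interval: [-1.570000, -1.140000]
Iteration 4:
  c_4 = (-1.570000 + (-1.140000))/2 = -1.355000
  f(c_4) = f(-1.355000) = -2.831914
  f(a) × f(c) ≥ 0, new interval: [-1.355000, -1.140000]

After 4 iteration(s), the approximation is c_4 = -1.355000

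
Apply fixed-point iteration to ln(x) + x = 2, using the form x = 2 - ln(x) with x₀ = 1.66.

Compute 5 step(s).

Equation: ln(x) + x = 2
Fixed-point form: x = 2 - ln(x)
x₀ = 1.66

x_1 = g(1.660000) = 1.493182
x_2 = g(1.493182) = 1.599090
x_3 = g(1.599090) = 1.530565
x_4 = g(1.530565) = 1.574363
x_5 = g(1.574363) = 1.546149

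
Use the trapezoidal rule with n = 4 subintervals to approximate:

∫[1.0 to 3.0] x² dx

f(x) = x²
a = 1.0, b = 3.0, n = 4
h = (b - a)/n = 0.500000

Trapezoidal rule: (h/2)[f(x₀) + 2f(x₁) + 2f(x₂) + ... + f(xₙ)]

x_0 = 1.0000, f(x_0) = 1.000000, coefficient = 1
x_1 = 1.5000, f(x_1) = 2.250000, coefficient = 2
x_2 = 2.0000, f(x_2) = 4.000000, coefficient = 2
x_3 = 2.5000, f(x_3) = 6.250000, coefficient = 2
x_4 = 3.0000, f(x_4) = 9.000000, coefficient = 1

I ≈ (0.500000/2) × 35.000000 = 8.750000
Exact value: 8.666667
Error: 0.083333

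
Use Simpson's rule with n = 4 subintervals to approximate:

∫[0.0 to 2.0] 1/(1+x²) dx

f(x) = 1/(1+x²)
a = 0.0, b = 2.0, n = 4
h = (b - a)/n = 0.500000

Simpson's rule: (h/3)[f(x₀) + 4f(x₁) + 2f(x₂) + ... + f(xₙ)]

x_0 = 0.0000, f(x_0) = 1.000000, coefficient = 1
x_1 = 0.5000, f(x_1) = 0.800000, coefficient = 4
x_2 = 1.0000, f(x_2) = 0.500000, coefficient = 2
x_3 = 1.5000, f(x_3) = 0.307692, coefficient = 4
x_4 = 2.0000, f(x_4) = 0.200000, coefficient = 1

I ≈ (0.500000/3) × 6.630769 = 1.105128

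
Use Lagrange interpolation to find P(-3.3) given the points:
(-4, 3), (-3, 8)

Lagrange interpolation formula:
P(x) = Σ yᵢ × Lᵢ(x)
where Lᵢ(x) = Π_{j≠i} (x - xⱼ)/(xᵢ - xⱼ)

L_0(-3.3) = (-3.3 - (-3))/(-4 - (-3)) = 0.300000
L_1(-3.3) = (-3.3 - (-4))/(-3 - (-4)) = 0.700000

P(-3.3) = 3×L_0(-3.3) + 8×L_1(-3.3)
P(-3.3) = 6.500000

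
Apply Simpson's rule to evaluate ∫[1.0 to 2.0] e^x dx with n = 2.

f(x) = e^x
a = 1.0, b = 2.0, n = 2
h = (b - a)/n = 0.500000

Simpson's rule: (h/3)[f(x₀) + 4f(x₁) + 2f(x₂) + ... + f(xₙ)]

x_0 = 1.0000, f(x_0) = 2.718282, coefficient = 1
x_1 = 1.5000, f(x_1) = 4.481689, coefficient = 4
x_2 = 2.0000, f(x_2) = 7.389056, coefficient = 1

I ≈ (0.500000/3) × 28.034094 = 4.672349
Exact value: 4.670774
Error: 0.001575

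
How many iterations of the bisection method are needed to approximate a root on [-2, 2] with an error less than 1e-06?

We need (b-a)/2^n ≤ 1e-06
(2 - (-2))/2^n ≤ 1e-06
4/2^n ≤ 1e-06
2^n ≥ 4000000
n ≥ log₂(4000000) = 21.93
n ≥ 22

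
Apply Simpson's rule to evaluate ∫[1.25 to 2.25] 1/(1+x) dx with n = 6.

f(x) = 1/(1+x)
a = 1.25, b = 2.25, n = 6
h = (b - a)/n = 0.166667

Simpson's rule: (h/3)[f(x₀) + 4f(x₁) + 2f(x₂) + ... + f(xₙ)]

x_0 = 1.2500, f(x_0) = 0.444444, coefficient = 1
x_1 = 1.4167, f(x_1) = 0.413793, coefficient = 4
x_2 = 1.5833, f(x_2) = 0.387097, coefficient = 2
x_3 = 1.7500, f(x_3) = 0.363636, coefficient = 4
x_4 = 1.9167, f(x_4) = 0.342857, coefficient = 2
x_5 = 2.0833, f(x_5) = 0.324324, coefficient = 4
x_6 = 2.2500, f(x_6) = 0.307692, coefficient = 1

I ≈ (0.166667/3) × 6.619060 = 0.367726
Exact value: 0.367725
Error: 0.000001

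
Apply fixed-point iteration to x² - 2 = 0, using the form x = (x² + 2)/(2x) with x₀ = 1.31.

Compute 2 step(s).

Equation: x² - 2 = 0
Fixed-point form: x = (x² + 2)/(2x)
x₀ = 1.31

x_1 = g(1.310000) = 1.418359
x_2 = g(1.418359) = 1.414220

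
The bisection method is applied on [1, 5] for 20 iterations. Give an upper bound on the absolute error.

Bisection error bound: |error| ≤ (b-a)/2^n
|error| ≤ (5 - 1)/2^20 = 4/2^20
|error| ≤ 0.0000038147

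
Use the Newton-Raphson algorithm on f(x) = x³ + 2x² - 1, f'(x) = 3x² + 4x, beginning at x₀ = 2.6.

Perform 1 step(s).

f(x) = x³ + 2x² - 1
f'(x) = 3x² + 4x
x₀ = 2.6

Newton-Raphson formula: x_{n+1} = x_n - f(x_n)/f'(x_n)

Iteration 1:
  f(2.600000) = 30.096000
  f'(2.600000) = 30.680000
  x_1 = 2.600000 - 30.096000/30.680000 = 1.619035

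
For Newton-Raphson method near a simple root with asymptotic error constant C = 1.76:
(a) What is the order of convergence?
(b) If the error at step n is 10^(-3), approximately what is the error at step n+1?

(a) Newton-Raphson has quadratic (order 2) convergence near simple roots.
    This means |e_{n+1}| ≈ C|e_n|².

(b) With |e_n| = 10^(-3) and C = 1.76:
    |e_{n+1}| ≈ 1.76 × (10^(-3))² = 1.76 × 10^(-6)

(a) 2 (quadratic); (b) |e_{n+1}| ≈ 1.760e-06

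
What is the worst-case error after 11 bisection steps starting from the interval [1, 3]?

Bisection error bound: |error| ≤ (b-a)/2^n
|error| ≤ (3 - 1)/2^11 = 2/2^11
|error| ≤ 0.0009765625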